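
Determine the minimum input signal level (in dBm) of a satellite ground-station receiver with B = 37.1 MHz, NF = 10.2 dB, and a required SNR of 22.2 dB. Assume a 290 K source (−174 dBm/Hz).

−65.9 dBm

Sensitivity = −174 + 10 log₁₀(B) + NF + SNR_min
= −174 + 75.69 + 10.2 + 22.2
= −65.91 dBm → −65.9 dBm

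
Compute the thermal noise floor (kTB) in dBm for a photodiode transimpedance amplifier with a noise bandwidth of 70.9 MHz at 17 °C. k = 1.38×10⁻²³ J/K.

−95.5 dBm

T = 17 °C + 273.15 = 290.15 K
P_n = kTB = 1.38×10⁻²³ × 290.15 × 7.09×10⁷ = 2.84×10⁻¹³ W
In dBm: 10 log₁₀(2.84×10⁻¹³ / 10⁻³) = −95.5 dBm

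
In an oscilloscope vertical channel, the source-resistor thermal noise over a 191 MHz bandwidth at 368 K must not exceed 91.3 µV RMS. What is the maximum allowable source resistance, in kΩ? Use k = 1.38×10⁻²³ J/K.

Johnson–Nyquist: V_n = √(4kTRB) ⇒ R = V_n² / (4kTB)
4kTB = 4 × 1.38×10⁻²³ × 368 × 1.91×10⁸ = 3.88×10⁻¹²
R = (9.13×10⁻⁵)² / 3.88×10⁻¹² = 2.15×10³ Ω = 2.15 kΩ

2.15 kΩ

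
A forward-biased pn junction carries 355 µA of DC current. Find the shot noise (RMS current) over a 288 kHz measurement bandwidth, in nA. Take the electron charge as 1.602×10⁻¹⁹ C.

5.72 nA

I_n = √(2qI·B)
2qI·B = 2 × 1.602×10⁻¹⁹ × 3.55×10⁻⁴ × 2.88×10⁵ = 3.28×10⁻¹⁷ A²
I_n = √(3.28×10⁻¹⁷) = 5.72×10⁻⁹ A = 5.72 nA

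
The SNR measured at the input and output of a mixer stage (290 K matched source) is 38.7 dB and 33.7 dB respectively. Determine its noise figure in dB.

NF (dB) = SNR_in(dB) − SNR_out(dB) when the source is at T₀
NF = 38.7 − 33.7 = 5.0 dB

5.0 dB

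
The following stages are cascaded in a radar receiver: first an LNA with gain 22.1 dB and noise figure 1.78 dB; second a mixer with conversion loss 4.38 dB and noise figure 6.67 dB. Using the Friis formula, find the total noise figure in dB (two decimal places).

Convert to linear (a loss of L dB is a gain of −L dB): F_i = 10^(NF_i/10), G_i = 10^(G_i,dB/10)
  Stage 1: F_1 = 10^(1.78/10) = 1.507, G_1 = 10^(22.1/10) = 162.2
  Stage 2: F_2 = 10^(6.67/10) = 4.645, G_2 = 10^(−4.38/10) = 0.3648
Friis cascade:
  F = 1.507 + (4.645 − 1)/162.2 = 1.529
NF = 10 log₁₀(1.529) = 1.84 dB

1.84 dB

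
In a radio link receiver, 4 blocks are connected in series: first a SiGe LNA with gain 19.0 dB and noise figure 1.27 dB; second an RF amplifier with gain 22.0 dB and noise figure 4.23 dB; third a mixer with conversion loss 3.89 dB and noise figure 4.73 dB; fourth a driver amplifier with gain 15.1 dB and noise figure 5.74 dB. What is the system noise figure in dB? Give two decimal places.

Convert to linear (a loss of L dB is a gain of −L dB): F_i = 10^(NF_i/10), G_i = 10^(G_i,dB/10)
  Stage 1: F_1 = 10^(1.27/10) = 1.340, G_1 = 10^(19.0/10) = 79.43
  Stage 2: F_2 = 10^(4.23/10) = 2.649, G_2 = 10^(22.0/10) = 158.5
  Stage 3: F_3 = 10^(4.73/10) = 2.972, G_3 = 10^(−3.89/10) = 0.4083
  Stage 4: F_4 = 10^(5.74/10) = 3.750, G_4 = 10^(15.1/10) = 32.36
Friis cascade:
  F = 1.340 + (2.649 − 1)/79.43 + (2.972 − 1)/1.259×10⁴ + (3.750 − 1)/5140 = 1.361
NF = 10 log₁₀(1.361) = 1.34 dB

1.34 dB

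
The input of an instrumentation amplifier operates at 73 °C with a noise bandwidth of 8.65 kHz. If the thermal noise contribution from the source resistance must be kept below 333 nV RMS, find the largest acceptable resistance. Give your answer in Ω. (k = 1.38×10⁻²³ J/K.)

T = 73 °C + 273.15 = 346.15 K
Johnson–Nyquist: V_n = √(4kTRB) ⇒ R = V_n² / (4kTB)
4kTB = 4 × 1.38×10⁻²³ × 346.15 × 8.65×10³ = 1.65×10⁻¹⁶
R = (3.33×10⁻⁷)² / 1.65×10⁻¹⁶ = 6.71×10² Ω = 671 Ω

671 Ω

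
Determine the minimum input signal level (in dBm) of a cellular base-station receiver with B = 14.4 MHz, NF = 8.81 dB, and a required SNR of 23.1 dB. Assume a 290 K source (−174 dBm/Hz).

Sensitivity = −174 + 10 log₁₀(B) + NF + SNR_min
= −174 + 71.58 + 8.81 + 23.1
= −70.51 dBm → −70.5 dBm

−70.5 dBm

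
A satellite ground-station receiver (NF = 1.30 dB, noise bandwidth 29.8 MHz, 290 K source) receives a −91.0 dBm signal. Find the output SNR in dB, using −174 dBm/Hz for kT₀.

7.0 dB

Noise floor: N = −174 + 10 log₁₀(B) + NF
10 log₁₀(2.98×10⁷) = 74.74 dB
N = −174 + 74.74 + 1.30 = −97.96 dBm
SNR = P_sig − N = −91.0 − (−97.96) = 6.96 dB → 7.0 dB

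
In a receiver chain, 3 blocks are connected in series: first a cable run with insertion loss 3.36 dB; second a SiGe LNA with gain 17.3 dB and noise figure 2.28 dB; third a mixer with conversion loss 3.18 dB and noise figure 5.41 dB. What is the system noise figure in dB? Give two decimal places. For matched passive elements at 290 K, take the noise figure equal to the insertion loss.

5.76 dB

Convert to linear (a loss of L dB is a gain of −L dB): F_i = 10^(NF_i/10), G_i = 10^(G_i,dB/10)
  Stage 1: F_1 = 10^(3.36/10) = 2.168, G_1 = 10^(−3.36/10) = 0.4613
  Stage 2: F_2 = 10^(2.28/10) = 1.690, G_2 = 10^(17.3/10) = 53.70
  Stage 3: F_3 = 10^(5.41/10) = 3.475, G_3 = 10^(−3.18/10) = 0.4808
Friis cascade:
  F = 2.168 + (1.690 − 1)/0.4613 + (3.475 − 1)/24.77 = 3.764
NF = 10 log₁₀(3.764) = 5.76 dB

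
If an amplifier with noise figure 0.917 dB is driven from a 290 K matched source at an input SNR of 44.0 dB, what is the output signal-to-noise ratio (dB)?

By definition F = SNR_in/SNR_out, so in dB: SNR_out = SNR_in − NF
SNR_out = 44.0 − 0.917 = 43.083 dB

43.083 dB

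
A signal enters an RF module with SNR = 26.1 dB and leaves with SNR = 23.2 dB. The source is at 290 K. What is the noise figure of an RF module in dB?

NF (dB) = SNR_in(dB) − SNR_out(dB) when the source is at T₀
NF = 26.1 − 23.2 = 2.9 dB

2.9 dB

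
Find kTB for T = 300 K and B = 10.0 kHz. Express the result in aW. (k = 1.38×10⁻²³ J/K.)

P_n = kTB = 1.38×10⁻²³ × 300 × 1.00×10⁴ = 4.14×10⁻¹⁷ W = 41.4 aW

41.4 aW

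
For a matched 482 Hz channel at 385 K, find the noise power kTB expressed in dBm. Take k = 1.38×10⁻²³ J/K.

P_n = kTB = 1.38×10⁻²³ × 385 × 4.82×10² = 2.56×10⁻¹⁸ W
In dBm: 10 log₁₀(2.56×10⁻¹⁸ / 10⁻³) = −145.9 dBm

−145.9 dBm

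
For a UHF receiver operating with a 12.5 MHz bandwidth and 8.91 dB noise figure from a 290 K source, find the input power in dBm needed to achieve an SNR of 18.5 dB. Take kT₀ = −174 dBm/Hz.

−75.6 dBm

Sensitivity = −174 + 10 log₁₀(B) + NF + SNR_min
= −174 + 70.97 + 8.91 + 18.5
= −75.62 dBm → −75.6 dBm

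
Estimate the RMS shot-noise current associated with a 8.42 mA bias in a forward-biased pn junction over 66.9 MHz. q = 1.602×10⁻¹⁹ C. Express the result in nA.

I_n = √(2qI·B)
2qI·B = 2 × 1.602×10⁻¹⁹ × 8.42×10⁻³ × 6.69×10⁷ = 1.80×10⁻¹³ A²
I_n = √(1.80×10⁻¹³) = 4.25×10⁻⁷ A = 425 nA

425 nA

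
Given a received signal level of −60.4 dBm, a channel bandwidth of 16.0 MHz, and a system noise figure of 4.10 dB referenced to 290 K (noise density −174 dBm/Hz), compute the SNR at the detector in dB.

Noise floor: N = −174 + 10 log₁₀(B) + NF
10 log₁₀(1.60×10⁷) = 72.04 dB
N = −174 + 72.04 + 4.10 = −97.86 dBm
SNR = P_sig − N = −60.4 − (−97.86) = 37.46 dB → 37.5 dB

37.5 dB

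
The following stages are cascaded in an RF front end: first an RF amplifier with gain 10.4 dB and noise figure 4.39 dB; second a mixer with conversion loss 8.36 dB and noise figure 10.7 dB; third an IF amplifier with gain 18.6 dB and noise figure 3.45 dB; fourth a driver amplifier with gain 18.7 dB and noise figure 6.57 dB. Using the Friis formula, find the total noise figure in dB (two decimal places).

6.55 dB

Convert to linear (a loss of L dB is a gain of −L dB): F_i = 10^(NF_i/10), G_i = 10^(G_i,dB/10)
  Stage 1: F_1 = 10^(4.39/10) = 2.748, G_1 = 10^(10.4/10) = 10.96
  Stage 2: F_2 = 10^(10.7/10) = 11.75, G_2 = 10^(−8.36/10) = 0.1459
  Stage 3: F_3 = 10^(3.45/10) = 2.213, G_3 = 10^(18.6/10) = 72.44
  Stage 4: F_4 = 10^(6.57/10) = 4.539, G_4 = 10^(18.7/10) = 74.13
Friis cascade:
  F = 2.748 + (11.75 − 1)/10.96 + (2.213 − 1)/1.600 + (4.539 − 1)/115.9 = 4.517
NF = 10 log₁₀(4.517) = 6.55 dB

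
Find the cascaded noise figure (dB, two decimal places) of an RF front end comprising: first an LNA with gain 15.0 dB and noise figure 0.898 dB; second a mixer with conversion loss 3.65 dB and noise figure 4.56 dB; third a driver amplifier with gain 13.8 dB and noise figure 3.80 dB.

1.43 dB

Convert to linear (a loss of L dB is a gain of −L dB): F_i = 10^(NF_i/10), G_i = 10^(G_i,dB/10)
  Stage 1: F_1 = 10^(0.898/10) = 1.230, G_1 = 10^(15.0/10) = 31.62
  Stage 2: F_2 = 10^(4.56/10) = 2.858, G_2 = 10^(−3.65/10) = 0.4315
  Stage 3: F_3 = 10^(3.80/10) = 2.399, G_3 = 10^(13.8/10) = 23.99
Friis cascade:
  F = 1.230 + (2.858 − 1)/31.62 + (2.399 − 1)/13.65 = 1.391
NF = 10 log₁₀(1.391) = 1.43 dB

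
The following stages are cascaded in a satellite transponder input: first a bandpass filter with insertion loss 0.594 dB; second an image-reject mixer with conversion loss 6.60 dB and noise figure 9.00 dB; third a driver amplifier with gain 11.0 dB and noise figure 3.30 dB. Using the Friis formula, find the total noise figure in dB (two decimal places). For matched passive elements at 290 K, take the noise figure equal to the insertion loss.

11.78 dB

Convert to linear (a loss of L dB is a gain of −L dB): F_i = 10^(NF_i/10), G_i = 10^(G_i,dB/10)
  Stage 1: F_1 = 10^(0.594/10) = 1.147, G_1 = 10^(−0.594/10) = 0.8722
  Stage 2: F_2 = 10^(9.00/10) = 7.943, G_2 = 10^(−6.60/10) = 0.2188
  Stage 3: F_3 = 10^(3.30/10) = 2.138, G_3 = 10^(11.0/10) = 12.59
Friis cascade:
  F = 1.147 + (7.943 − 1)/0.8722 + (2.138 − 1)/0.1908 = 15.07
NF = 10 log₁₀(15.07) = 11.78 dB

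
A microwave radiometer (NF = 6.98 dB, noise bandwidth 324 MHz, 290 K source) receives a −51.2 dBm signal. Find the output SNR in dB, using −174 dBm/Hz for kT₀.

30.7 dB

Noise floor: N = −174 + 10 log₁₀(B) + NF
10 log₁₀(3.24×10⁸) = 85.11 dB
N = −174 + 85.11 + 6.98 = −81.91 dBm
SNR = P_sig − N = −51.2 − (−81.91) = 30.71 dB → 30.7 dB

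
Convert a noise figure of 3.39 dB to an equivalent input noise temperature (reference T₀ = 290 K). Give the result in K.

F = 10^(3.39/10) = 2.18273
T_e = (F − 1)·T₀ = (2.18273 − 1) × 290 = 343 K

343 K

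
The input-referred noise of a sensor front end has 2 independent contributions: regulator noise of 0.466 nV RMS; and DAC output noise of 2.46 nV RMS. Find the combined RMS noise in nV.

2.50 nV

Uncorrelated sources add in power (mean-square): V_tot = √(ΣV_i²)
V_tot = √[(4.66×10⁻¹⁰)² + (2.46×10⁻⁹)²] = 2.50×10⁻⁹ V = 2.50 nV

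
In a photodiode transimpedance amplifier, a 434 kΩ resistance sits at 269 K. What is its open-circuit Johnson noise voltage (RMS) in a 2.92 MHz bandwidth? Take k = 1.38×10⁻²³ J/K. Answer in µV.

V_n = √(4kTRB)
4kTRB = 4 × 1.38×10⁻²³ × 269 × 4.34×10⁵ × 2.92×10⁶ = 1.88×10⁻⁸ V²
V_n = √(1.88×10⁻⁸) = 1.37×10⁻⁴ V = 137 µV

137 µV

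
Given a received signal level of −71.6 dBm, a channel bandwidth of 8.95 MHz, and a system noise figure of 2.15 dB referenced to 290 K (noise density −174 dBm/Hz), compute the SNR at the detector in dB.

Noise floor: N = −174 + 10 log₁₀(B) + NF
10 log₁₀(8.95×10⁶) = 69.52 dB
N = −174 + 69.52 + 2.15 = −102.33 dBm
SNR = P_sig − N = −71.6 − (−102.33) = 30.73 dB → 30.7 dB

30.7 dB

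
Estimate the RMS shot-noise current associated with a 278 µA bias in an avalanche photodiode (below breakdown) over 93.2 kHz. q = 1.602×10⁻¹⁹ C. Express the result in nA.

I_n = √(2qI·B)
2qI·B = 2 × 1.602×10⁻¹⁹ × 2.78×10⁻⁴ × 9.32×10⁴ = 8.30×10⁻¹⁸ A²
I_n = √(8.30×10⁻¹⁸) = 2.88×10⁻⁹ A = 2.88 nA

2.88 nA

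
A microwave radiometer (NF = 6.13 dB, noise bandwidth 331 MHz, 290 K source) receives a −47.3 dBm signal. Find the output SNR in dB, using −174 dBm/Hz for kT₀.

Noise floor: N = −174 + 10 log₁₀(B) + NF
10 log₁₀(3.31×10⁸) = 85.2 dB
N = −174 + 85.2 + 6.13 = −82.67 dBm
SNR = P_sig − N = −47.3 − (−82.67) = 35.37 dB → 35.4 dB

35.4 dB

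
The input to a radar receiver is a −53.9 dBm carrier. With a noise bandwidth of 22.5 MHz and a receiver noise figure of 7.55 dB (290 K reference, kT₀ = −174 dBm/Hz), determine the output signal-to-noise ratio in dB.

Noise floor: N = −174 + 10 log₁₀(B) + NF
10 log₁₀(2.25×10⁷) = 73.52 dB
N = −174 + 73.52 + 7.55 = −92.93 dBm
SNR = P_sig − N = −53.9 − (−92.93) = 39.03 dB → 39.0 dB

39.0 dB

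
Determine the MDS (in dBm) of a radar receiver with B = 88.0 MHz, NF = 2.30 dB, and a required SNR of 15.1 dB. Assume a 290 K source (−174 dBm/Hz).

−77.2 dBm

Sensitivity = −174 + 10 log₁₀(B) + NF + SNR_min
= −174 + 79.44 + 2.30 + 15.1
= −77.16 dBm → −77.2 dBm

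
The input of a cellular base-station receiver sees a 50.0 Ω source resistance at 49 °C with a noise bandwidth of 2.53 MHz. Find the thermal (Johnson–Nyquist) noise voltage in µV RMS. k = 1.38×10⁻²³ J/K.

T = 49 °C + 273.15 = 322.15 K
V_n = √(4kTRB)
4kTRB = 4 × 1.38×10⁻²³ × 322.15 × 5.00×10¹ × 2.53×10⁶ = 2.25×10⁻¹² V²
V_n = √(2.25×10⁻¹²) = 1.50×10⁻⁶ V = 1.50 µV

1.50 µV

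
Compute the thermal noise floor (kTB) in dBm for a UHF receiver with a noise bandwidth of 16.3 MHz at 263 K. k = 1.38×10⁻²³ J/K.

P_n = kTB = 1.38×10⁻²³ × 263 × 1.63×10⁷ = 5.92×10⁻¹⁴ W
In dBm: 10 log₁₀(5.92×10⁻¹⁴ / 10⁻³) = −102.3 dBm

−102.3 dBm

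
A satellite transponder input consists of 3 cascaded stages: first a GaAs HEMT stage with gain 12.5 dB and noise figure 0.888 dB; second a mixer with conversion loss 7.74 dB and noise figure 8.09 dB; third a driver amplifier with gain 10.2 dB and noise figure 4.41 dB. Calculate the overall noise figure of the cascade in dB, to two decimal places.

Convert to linear (a loss of L dB is a gain of −L dB): F_i = 10^(NF_i/10), G_i = 10^(G_i,dB/10)
  Stage 1: F_1 = 10^(0.888/10) = 1.227, G_1 = 10^(12.5/10) = 17.78
  Stage 2: F_2 = 10^(8.09/10) = 6.442, G_2 = 10^(−7.74/10) = 0.1683
  Stage 3: F_3 = 10^(4.41/10) = 2.761, G_3 = 10^(10.2/10) = 10.47
Friis cascade:
  F = 1.227 + (6.442 − 1)/17.78 + (2.761 − 1)/2.992 = 2.121
NF = 10 log₁₀(2.121) = 3.27 dB

3.27 dB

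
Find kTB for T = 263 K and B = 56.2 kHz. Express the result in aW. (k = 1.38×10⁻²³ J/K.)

P_n = kTB = 1.38×10⁻²³ × 263 × 5.62×10⁴ = 2.04×10⁻¹⁶ W = 204 aW

204 aW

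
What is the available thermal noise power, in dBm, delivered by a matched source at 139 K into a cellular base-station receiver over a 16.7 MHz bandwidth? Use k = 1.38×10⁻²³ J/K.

P_n = kTB = 1.38×10⁻²³ × 139 × 1.67×10⁷ = 3.20×10⁻¹⁴ W
In dBm: 10 log₁₀(3.20×10⁻¹⁴ / 10⁻³) = −104.9 dBm

−104.9 dBm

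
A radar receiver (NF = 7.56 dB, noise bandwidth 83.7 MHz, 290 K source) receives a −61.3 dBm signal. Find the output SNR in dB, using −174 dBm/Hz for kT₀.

25.9 dB

Noise floor: N = −174 + 10 log₁₀(B) + NF
10 log₁₀(8.37×10⁷) = 79.23 dB
N = −174 + 79.23 + 7.56 = −87.21 dBm
SNR = P_sig − N = −61.3 − (−87.21) = 25.91 dB → 25.9 dB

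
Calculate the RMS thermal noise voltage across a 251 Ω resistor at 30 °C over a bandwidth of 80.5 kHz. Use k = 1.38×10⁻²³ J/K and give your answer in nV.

T = 30 °C + 273.15 = 303.15 K
V_n = √(4kTRB)
4kTRB = 4 × 1.38×10⁻²³ × 303.15 × 2.51×10² × 8.05×10⁴ = 3.38×10⁻¹³ V²
V_n = √(3.38×10⁻¹³) = 5.81×10⁻⁷ V = 581 nV

581 nV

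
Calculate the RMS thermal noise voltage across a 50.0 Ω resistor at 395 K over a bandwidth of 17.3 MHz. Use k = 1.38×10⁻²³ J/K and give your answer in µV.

4.34 µV

V_n = √(4kTRB)
4kTRB = 4 × 1.38×10⁻²³ × 395 × 5.00×10¹ × 1.73×10⁷ = 1.89×10⁻¹¹ V²
V_n = √(1.89×10⁻¹¹) = 4.34×10⁻⁶ V = 4.34 µV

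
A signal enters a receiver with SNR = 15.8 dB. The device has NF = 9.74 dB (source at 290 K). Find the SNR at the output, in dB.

6.06 dB

By definition F = SNR_in/SNR_out, so in dB: SNR_out = SNR_in − NF
SNR_out = 15.8 − 9.74 = 6.06 dB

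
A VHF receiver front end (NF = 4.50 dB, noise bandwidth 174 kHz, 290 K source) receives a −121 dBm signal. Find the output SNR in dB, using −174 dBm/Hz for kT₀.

−3.9 dB

Noise floor: N = −174 + 10 log₁₀(B) + NF
10 log₁₀(1.74×10⁵) = 52.41 dB
N = −174 + 52.41 + 4.50 = −117.09 dBm
SNR = P_sig − N = −121 − (−117.09) = −3.91 dB → −3.9 dB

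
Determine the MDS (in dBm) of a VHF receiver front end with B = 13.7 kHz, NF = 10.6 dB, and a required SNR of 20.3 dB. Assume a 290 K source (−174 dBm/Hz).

Sensitivity = −174 + 10 log₁₀(B) + NF + SNR_min
= −174 + 41.37 + 10.6 + 20.3
= −101.73 dBm → −101.7 dBm

−101.7 dBm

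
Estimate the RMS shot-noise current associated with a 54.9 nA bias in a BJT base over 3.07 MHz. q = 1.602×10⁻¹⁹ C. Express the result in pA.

232 pA

I_n = √(2qI·B)
2qI·B = 2 × 1.602×10⁻¹⁹ × 5.49×10⁻⁸ × 3.07×10⁶ = 5.40×10⁻²⁰ A²
I_n = √(5.40×10⁻²⁰) = 2.32×10⁻¹⁰ A = 232 pA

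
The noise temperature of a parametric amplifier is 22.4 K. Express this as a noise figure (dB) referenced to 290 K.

0.323 dB

F = 1 + T_e/T₀ = 1 + 22.4/290 = 1.07724
NF = 10 log₁₀(1.07724) = 0.323 dB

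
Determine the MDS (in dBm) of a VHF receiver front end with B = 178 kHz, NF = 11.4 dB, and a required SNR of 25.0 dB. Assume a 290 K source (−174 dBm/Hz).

−85.1 dBm

Sensitivity = −174 + 10 log₁₀(B) + NF + SNR_min
= −174 + 52.5 + 11.4 + 25.0
= −85.1 dBm → −85.1 dBm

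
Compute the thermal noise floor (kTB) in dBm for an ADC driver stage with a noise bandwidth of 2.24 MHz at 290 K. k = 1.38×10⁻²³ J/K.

P_n = kTB = 1.38×10⁻²³ × 290 × 2.24×10⁶ = 8.96×10⁻¹⁵ W
In dBm: 10 log₁₀(8.96×10⁻¹⁵ / 10⁻³) = −110.5 dBm

−110.5 dBm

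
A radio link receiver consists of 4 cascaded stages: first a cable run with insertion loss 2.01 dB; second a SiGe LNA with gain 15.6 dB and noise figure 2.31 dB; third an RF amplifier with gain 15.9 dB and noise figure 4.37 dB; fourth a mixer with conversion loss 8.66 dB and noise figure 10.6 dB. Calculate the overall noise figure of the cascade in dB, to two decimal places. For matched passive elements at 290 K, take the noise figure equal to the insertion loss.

4.46 dB

Convert to linear (a loss of L dB is a gain of −L dB): F_i = 10^(NF_i/10), G_i = 10^(G_i,dB/10)
  Stage 1: F_1 = 10^(2.01/10) = 1.589, G_1 = 10^(−2.01/10) = 0.6295
  Stage 2: F_2 = 10^(2.31/10) = 1.702, G_2 = 10^(15.6/10) = 36.31
  Stage 3: F_3 = 10^(4.37/10) = 2.735, G_3 = 10^(15.9/10) = 38.90
  Stage 4: F_4 = 10^(10.6/10) = 11.48, G_4 = 10^(−8.66/10) = 0.1361
Friis cascade:
  F = 1.589 + (1.702 − 1)/0.6295 + (2.735 − 1)/22.86 + (11.48 − 1)/889.2 = 2.792
NF = 10 log₁₀(2.792) = 4.46 dB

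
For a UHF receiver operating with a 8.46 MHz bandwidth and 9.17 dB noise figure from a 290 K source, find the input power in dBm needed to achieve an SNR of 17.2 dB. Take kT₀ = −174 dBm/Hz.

−78.4 dBm

Sensitivity = −174 + 10 log₁₀(B) + NF + SNR_min
= −174 + 69.27 + 9.17 + 17.2
= −78.36 dBm → −78.4 dBm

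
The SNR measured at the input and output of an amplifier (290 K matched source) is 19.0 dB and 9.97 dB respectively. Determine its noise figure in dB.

9.03 dB

NF (dB) = SNR_in(dB) − SNR_out(dB) when the source is at T₀
NF = 19.0 − 9.97 = 9.03 dB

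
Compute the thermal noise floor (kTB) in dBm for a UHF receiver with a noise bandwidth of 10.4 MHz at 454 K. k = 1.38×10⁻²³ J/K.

P_n = kTB = 1.38×10⁻²³ × 454 × 1.04×10⁷ = 6.52×10⁻¹⁴ W
In dBm: 10 log₁₀(6.52×10⁻¹⁴ / 10⁻³) = −101.9 dBm

−101.9 dBm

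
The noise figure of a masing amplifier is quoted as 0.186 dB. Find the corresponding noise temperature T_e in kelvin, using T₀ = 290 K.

F = 10^(0.186/10) = 1.04376
T_e = (F − 1)·T₀ = (1.04376 − 1) × 290 = 12.7 K

12.7 K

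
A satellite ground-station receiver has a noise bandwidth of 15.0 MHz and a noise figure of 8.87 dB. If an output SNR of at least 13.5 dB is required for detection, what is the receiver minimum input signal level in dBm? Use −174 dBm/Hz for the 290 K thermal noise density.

Sensitivity = −174 + 10 log₁₀(B) + NF + SNR_min
= −174 + 71.76 + 8.87 + 13.5
= −79.87 dBm → −79.9 dBm

−79.9 dBm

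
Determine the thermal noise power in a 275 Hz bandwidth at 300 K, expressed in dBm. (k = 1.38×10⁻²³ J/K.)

−149.4 dBm

P_n = kTB = 1.38×10⁻²³ × 300 × 2.75×10² = 1.14×10⁻¹⁸ W
In dBm: 10 log₁₀(1.14×10⁻¹⁸ / 10⁻³) = −149.4 dBm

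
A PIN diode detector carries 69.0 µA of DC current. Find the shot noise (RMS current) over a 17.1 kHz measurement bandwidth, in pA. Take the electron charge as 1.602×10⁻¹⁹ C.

I_n = √(2qI·B)
2qI·B = 2 × 1.602×10⁻¹⁹ × 6.90×10⁻⁵ × 1.71×10⁴ = 3.78×10⁻¹⁹ A²
I_n = √(3.78×10⁻¹⁹) = 6.15×10⁻¹⁰ A = 615 pA

615 pA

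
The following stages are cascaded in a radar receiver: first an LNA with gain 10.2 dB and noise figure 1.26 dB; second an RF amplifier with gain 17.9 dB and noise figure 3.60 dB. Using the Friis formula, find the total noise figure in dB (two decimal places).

Convert to linear (a loss of L dB is a gain of −L dB): F_i = 10^(NF_i/10), G_i = 10^(G_i,dB/10)
  Stage 1: F_1 = 10^(1.26/10) = 1.337, G_1 = 10^(10.2/10) = 10.47
  Stage 2: F_2 = 10^(3.60/10) = 2.291, G_2 = 10^(17.9/10) = 61.66
Friis cascade:
  F = 1.337 + (2.291 − 1)/10.47 = 1.460
NF = 10 log₁₀(1.460) = 1.64 dB

1.64 dB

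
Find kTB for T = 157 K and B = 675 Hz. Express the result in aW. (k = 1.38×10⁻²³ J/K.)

1.46 aW

P_n = kTB = 1.38×10⁻²³ × 157 × 6.75×10² = 1.46×10⁻¹⁸ W = 1.46 aW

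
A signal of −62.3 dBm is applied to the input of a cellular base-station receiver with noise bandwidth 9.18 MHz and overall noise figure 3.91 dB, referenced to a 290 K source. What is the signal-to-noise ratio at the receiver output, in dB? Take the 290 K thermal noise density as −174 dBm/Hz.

Noise floor: N = −174 + 10 log₁₀(B) + NF
10 log₁₀(9.18×10⁶) = 69.63 dB
N = −174 + 69.63 + 3.91 = −100.46 dBm
SNR = P_sig − N = −62.3 − (−100.46) = 38.16 dB → 38.2 dB

38.2 dB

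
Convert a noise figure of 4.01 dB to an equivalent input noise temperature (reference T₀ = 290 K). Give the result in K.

F = 10^(4.01/10) = 2.51768
T_e = (F − 1)·T₀ = (2.51768 − 1) × 290 = 440 K

440 K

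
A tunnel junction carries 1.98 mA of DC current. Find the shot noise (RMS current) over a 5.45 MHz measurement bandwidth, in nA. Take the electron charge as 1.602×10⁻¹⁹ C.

58.8 nA

I_n = √(2qI·B)
2qI·B = 2 × 1.602×10⁻¹⁹ × 1.98×10⁻³ × 5.45×10⁶ = 3.46×10⁻¹⁵ A²
I_n = √(3.46×10⁻¹⁵) = 5.88×10⁻⁸ A = 58.8 nA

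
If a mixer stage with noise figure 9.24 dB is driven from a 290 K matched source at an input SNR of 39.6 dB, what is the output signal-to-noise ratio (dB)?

30.36 dB

By definition F = SNR_in/SNR_out, so in dB: SNR_out = SNR_in − NF
SNR_out = 39.6 − 9.24 = 30.36 dB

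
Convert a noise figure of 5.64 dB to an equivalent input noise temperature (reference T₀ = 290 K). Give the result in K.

773 K

F = 10^(5.64/10) = 3.66438
T_e = (F − 1)·T₀ = (3.66438 − 1) × 290 = 773 K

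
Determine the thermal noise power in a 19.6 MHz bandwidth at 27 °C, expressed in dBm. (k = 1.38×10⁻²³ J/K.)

T = 27 °C + 273.15 = 300.15 K
P_n = kTB = 1.38×10⁻²³ × 300.15 × 1.96×10⁷ = 8.12×10⁻¹⁴ W
In dBm: 10 log₁₀(8.12×10⁻¹⁴ / 10⁻³) = −100.9 dBm

−100.9 dBm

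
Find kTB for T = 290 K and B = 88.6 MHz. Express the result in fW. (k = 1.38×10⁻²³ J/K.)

355 fW

P_n = kTB = 1.38×10⁻²³ × 290 × 8.86×10⁷ = 3.55×10⁻¹³ W = 355 fW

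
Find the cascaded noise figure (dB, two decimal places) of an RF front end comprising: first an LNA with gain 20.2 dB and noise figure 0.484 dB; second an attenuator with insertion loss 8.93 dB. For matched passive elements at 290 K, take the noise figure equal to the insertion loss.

Convert to linear (a loss of L dB is a gain of −L dB): F_i = 10^(NF_i/10), G_i = 10^(G_i,dB/10)
  Stage 1: F_1 = 10^(0.484/10) = 1.118, G_1 = 10^(20.2/10) = 104.7
  Stage 2: F_2 = 10^(8.93/10) = 7.816, G_2 = 10^(−8.93/10) = 0.1279
Friis cascade:
  F = 1.118 + (7.816 − 1)/104.7 = 1.183
NF = 10 log₁₀(1.183) = 0.73 dB

0.73 dB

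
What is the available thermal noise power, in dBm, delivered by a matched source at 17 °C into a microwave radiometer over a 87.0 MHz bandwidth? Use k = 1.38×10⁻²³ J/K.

T = 17 °C + 273.15 = 290.15 K
P_n = kTB = 1.38×10⁻²³ × 290.15 × 8.70×10⁷ = 3.48×10⁻¹³ W
In dBm: 10 log₁₀(3.48×10⁻¹³ / 10⁻³) = −94.6 dBm

−94.6 dBm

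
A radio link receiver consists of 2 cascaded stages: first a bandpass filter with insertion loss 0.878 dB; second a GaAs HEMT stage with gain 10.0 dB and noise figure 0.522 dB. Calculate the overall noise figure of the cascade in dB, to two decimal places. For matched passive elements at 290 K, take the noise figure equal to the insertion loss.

1.40 dB

Convert to linear (a loss of L dB is a gain of −L dB): F_i = 10^(NF_i/10), G_i = 10^(G_i,dB/10)
  Stage 1: F_1 = 10^(0.878/10) = 1.224, G_1 = 10^(−0.878/10) = 0.8170
  Stage 2: F_2 = 10^(0.522/10) = 1.128, G_2 = 10^(10.0/10) = 10.00
Friis cascade:
  F = 1.224 + (1.128 − 1)/0.8170 = 1.380
NF = 10 log₁₀(1.380) = 1.40 dB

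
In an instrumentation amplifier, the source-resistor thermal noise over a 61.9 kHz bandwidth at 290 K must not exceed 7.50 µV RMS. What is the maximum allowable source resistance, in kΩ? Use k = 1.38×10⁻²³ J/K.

Johnson–Nyquist: V_n = √(4kTRB) ⇒ R = V_n² / (4kTB)
4kTB = 4 × 1.38×10⁻²³ × 290 × 6.19×10⁴ = 9.91×10⁻¹⁶
R = (7.50×10⁻⁶)² / 9.91×10⁻¹⁶ = 5.68×10⁴ Ω = 56.8 kΩ

56.8 kΩ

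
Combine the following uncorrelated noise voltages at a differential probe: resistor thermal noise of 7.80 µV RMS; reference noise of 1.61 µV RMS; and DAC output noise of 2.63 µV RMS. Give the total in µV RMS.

8.39 µV

Uncorrelated sources add in power (mean-square): V_tot = √(ΣV_i²)
V_tot = √[(7.80×10⁻⁶)² + (1.61×10⁻⁶)² + (2.63×10⁻⁶)²] = 8.39×10⁻⁶ V = 8.39 µV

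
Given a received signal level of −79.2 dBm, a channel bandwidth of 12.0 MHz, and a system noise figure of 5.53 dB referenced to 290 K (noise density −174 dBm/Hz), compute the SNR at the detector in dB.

Noise floor: N = −174 + 10 log₁₀(B) + NF
10 log₁₀(1.20×10⁷) = 70.79 dB
N = −174 + 70.79 + 5.53 = −97.68 dBm
SNR = P_sig − N = −79.2 − (−97.68) = 18.48 dB → 18.5 dB

18.5 dB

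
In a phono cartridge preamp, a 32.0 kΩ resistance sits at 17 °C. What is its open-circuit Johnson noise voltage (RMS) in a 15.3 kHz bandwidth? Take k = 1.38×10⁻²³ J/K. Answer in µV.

T = 17 °C + 273.15 = 290.15 K
V_n = √(4kTRB)
4kTRB = 4 × 1.38×10⁻²³ × 290.15 × 3.20×10⁴ × 1.53×10⁴ = 7.84×10⁻¹² V²
V_n = √(7.84×10⁻¹²) = 2.80×10⁻⁶ V = 2.80 µV

2.80 µV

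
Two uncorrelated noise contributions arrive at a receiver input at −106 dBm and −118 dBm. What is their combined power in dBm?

−105.7 dBm

Convert to linear, add, convert back:
P₁ = 2.51×10⁻¹⁴ W, P₂ = 1.58×10⁻¹⁵ W
P_tot = 2.67×10⁻¹⁴ W → 10 log₁₀(P_tot / 10⁻³) = −105.7 dBm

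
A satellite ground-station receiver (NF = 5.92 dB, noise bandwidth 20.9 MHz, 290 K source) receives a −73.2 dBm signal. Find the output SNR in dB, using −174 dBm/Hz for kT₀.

21.7 dB

Noise floor: N = −174 + 10 log₁₀(B) + NF
10 log₁₀(2.09×10⁷) = 73.2 dB
N = −174 + 73.2 + 5.92 = −94.88 dBm
SNR = P_sig − N = −73.2 − (−94.88) = 21.68 dB → 21.7 dB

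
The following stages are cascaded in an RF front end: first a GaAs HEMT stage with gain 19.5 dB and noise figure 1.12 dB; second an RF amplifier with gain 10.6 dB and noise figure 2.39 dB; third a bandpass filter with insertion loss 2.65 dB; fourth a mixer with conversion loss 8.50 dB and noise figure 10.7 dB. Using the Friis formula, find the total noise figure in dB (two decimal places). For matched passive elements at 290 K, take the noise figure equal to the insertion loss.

1.21 dB

Convert to linear (a loss of L dB is a gain of −L dB): F_i = 10^(NF_i/10), G_i = 10^(G_i,dB/10)
  Stage 1: F_1 = 10^(1.12/10) = 1.294, G_1 = 10^(19.5/10) = 89.13
  Stage 2: F_2 = 10^(2.39/10) = 1.734, G_2 = 10^(10.6/10) = 11.48
  Stage 3: F_3 = 10^(2.65/10) = 1.841, G_3 = 10^(−2.65/10) = 0.5433
  Stage 4: F_4 = 10^(10.7/10) = 11.75, G_4 = 10^(−8.50/10) = 0.1413
Friis cascade:
  F = 1.294 + (1.734 − 1)/89.13 + (1.841 − 1)/1023 + (11.75 − 1)/555.9 = 1.323
NF = 10 log₁₀(1.323) = 1.21 dB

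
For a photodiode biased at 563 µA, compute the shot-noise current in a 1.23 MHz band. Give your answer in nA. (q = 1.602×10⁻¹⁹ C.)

I_n = √(2qI·B)
2qI·B = 2 × 1.602×10⁻¹⁹ × 5.63×10⁻⁴ × 1.23×10⁶ = 2.22×10⁻¹⁶ A²
I_n = √(2.22×10⁻¹⁶) = 1.49×10⁻⁸ A = 14.9 nA

14.9 nA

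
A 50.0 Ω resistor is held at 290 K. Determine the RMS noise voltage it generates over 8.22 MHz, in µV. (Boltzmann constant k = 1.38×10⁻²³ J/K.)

V_n = √(4kTRB)
4kTRB = 4 × 1.38×10⁻²³ × 290 × 5.00×10¹ × 8.22×10⁶ = 6.58×10⁻¹² V²
V_n = √(6.58×10⁻¹²) = 2.57×10⁻⁶ V = 2.57 µV

2.57 µV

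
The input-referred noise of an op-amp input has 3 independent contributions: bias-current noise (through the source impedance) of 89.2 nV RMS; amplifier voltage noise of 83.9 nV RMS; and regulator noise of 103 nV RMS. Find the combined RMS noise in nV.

Uncorrelated sources add in power (mean-square): V_tot = √(ΣV_i²)
V_tot = √[(8.92×10⁻⁸)² + (8.39×10⁻⁸)² + (1.03×10⁻⁷)²] = 1.60×10⁻⁷ V = 160 nV

160 nV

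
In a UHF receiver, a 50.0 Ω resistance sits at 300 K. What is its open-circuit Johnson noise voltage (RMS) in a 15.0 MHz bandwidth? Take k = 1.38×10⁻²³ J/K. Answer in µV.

V_n = √(4kTRB)
4kTRB = 4 × 1.38×10⁻²³ × 300 × 5.00×10¹ × 1.50×10⁷ = 1.24×10⁻¹¹ V²
V_n = √(1.24×10⁻¹¹) = 3.52×10⁻⁶ V = 3.52 µV

3.52 µV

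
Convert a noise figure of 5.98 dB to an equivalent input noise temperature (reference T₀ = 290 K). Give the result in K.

859 K

F = 10^(5.98/10) = 3.96278
T_e = (F − 1)·T₀ = (3.96278 − 1) × 290 = 859 K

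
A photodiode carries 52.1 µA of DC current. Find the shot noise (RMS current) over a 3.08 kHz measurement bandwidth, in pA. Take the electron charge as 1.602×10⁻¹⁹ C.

227 pA

I_n = √(2qI·B)
2qI·B = 2 × 1.602×10⁻¹⁹ × 5.21×10⁻⁵ × 3.08×10³ = 5.14×10⁻²⁰ A²
I_n = √(5.14×10⁻²⁰) = 2.27×10⁻¹⁰ A = 227 pA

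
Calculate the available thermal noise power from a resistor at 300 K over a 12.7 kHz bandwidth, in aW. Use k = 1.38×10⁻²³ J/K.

P_n = kTB = 1.38×10⁻²³ × 300 × 1.27×10⁴ = 5.26×10⁻¹⁷ W = 52.6 aW

52.6 aW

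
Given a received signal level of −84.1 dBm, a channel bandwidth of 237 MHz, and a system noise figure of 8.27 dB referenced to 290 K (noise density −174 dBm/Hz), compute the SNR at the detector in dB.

Noise floor: N = −174 + 10 log₁₀(B) + NF
10 log₁₀(2.37×10⁸) = 83.75 dB
N = −174 + 83.75 + 8.27 = −81.98 dBm
SNR = P_sig − N = −84.1 − (−81.98) = −2.12 dB → −2.1 dB

−2.1 dB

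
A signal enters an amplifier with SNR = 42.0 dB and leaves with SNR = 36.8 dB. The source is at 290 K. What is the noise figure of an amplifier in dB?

5.2 dB

NF (dB) = SNR_in(dB) − SNR_out(dB) when the source is at T₀
NF = 42.0 − 36.8 = 5.2 dB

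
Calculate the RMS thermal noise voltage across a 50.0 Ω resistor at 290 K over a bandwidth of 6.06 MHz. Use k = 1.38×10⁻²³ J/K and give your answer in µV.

2.20 µV

V_n = √(4kTRB)
4kTRB = 4 × 1.38×10⁻²³ × 290 × 5.00×10¹ × 6.06×10⁶ = 4.85×10⁻¹² V²
V_n = √(4.85×10⁻¹²) = 2.20×10⁻⁶ V = 2.20 µV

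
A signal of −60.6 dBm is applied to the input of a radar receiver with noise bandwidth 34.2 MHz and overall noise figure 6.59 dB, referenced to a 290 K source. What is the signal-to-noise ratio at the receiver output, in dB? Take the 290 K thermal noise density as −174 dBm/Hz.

31.5 dB

Noise floor: N = −174 + 10 log₁₀(B) + NF
10 log₁₀(3.42×10⁷) = 75.34 dB
N = −174 + 75.34 + 6.59 = −92.07 dBm
SNR = P_sig − N = −60.6 − (−92.07) = 31.47 dB → 31.5 dB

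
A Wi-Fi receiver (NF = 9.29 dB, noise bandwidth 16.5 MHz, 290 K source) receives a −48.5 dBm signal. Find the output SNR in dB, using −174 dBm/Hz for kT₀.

44.0 dB

Noise floor: N = −174 + 10 log₁₀(B) + NF
10 log₁₀(1.65×10⁷) = 72.17 dB
N = −174 + 72.17 + 9.29 = −92.54 dBm
SNR = P_sig − N = −48.5 − (−92.54) = 44.04 dB → 44.0 dB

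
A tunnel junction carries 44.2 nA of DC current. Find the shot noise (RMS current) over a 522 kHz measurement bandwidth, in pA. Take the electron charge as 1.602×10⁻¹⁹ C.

I_n = √(2qI·B)
2qI·B = 2 × 1.602×10⁻¹⁹ × 4.42×10⁻⁸ × 5.22×10⁵ = 7.39×10⁻²¹ A²
I_n = √(7.39×10⁻²¹) = 8.60×10⁻¹¹ A = 86.0 pA

86.0 pA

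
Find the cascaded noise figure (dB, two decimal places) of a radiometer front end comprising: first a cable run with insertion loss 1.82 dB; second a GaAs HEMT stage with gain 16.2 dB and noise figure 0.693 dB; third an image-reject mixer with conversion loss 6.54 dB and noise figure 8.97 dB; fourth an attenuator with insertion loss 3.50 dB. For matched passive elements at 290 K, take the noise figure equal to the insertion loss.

3.50 dB

Convert to linear (a loss of L dB is a gain of −L dB): F_i = 10^(NF_i/10), G_i = 10^(G_i,dB/10)
  Stage 1: F_1 = 10^(1.82/10) = 1.521, G_1 = 10^(−1.82/10) = 0.6577
  Stage 2: F_2 = 10^(0.693/10) = 1.173, G_2 = 10^(16.2/10) = 41.69
  Stage 3: F_3 = 10^(8.97/10) = 7.889, G_3 = 10^(−6.54/10) = 0.2218
  Stage 4: F_4 = 10^(3.50/10) = 2.239, G_4 = 10^(−3.50/10) = 0.4467
Friis cascade:
  F = 1.521 + (1.173 − 1)/0.6577 + (7.889 − 1)/27.42 + (2.239 − 1)/6.081 = 2.239
NF = 10 log₁₀(2.239) = 3.50 dB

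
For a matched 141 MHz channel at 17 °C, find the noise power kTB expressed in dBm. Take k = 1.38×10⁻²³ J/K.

T = 17 °C + 273.15 = 290.15 K
P_n = kTB = 1.38×10⁻²³ × 290.15 × 1.41×10⁸ = 5.65×10⁻¹³ W
In dBm: 10 log₁₀(5.65×10⁻¹³ / 10⁻³) = −92.5 dBm

−92.5 dBm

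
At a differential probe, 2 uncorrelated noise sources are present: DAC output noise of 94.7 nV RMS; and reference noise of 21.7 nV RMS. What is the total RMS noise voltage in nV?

97.2 nV

Uncorrelated sources add in power (mean-square): V_tot = √(ΣV_i²)
V_tot = √[(9.47×10⁻⁸)² + (2.17×10⁻⁸)²] = 9.72×10⁻⁸ V = 97.2 nV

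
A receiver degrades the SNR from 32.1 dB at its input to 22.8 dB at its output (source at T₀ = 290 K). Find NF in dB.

NF (dB) = SNR_in(dB) − SNR_out(dB) when the source is at T₀
NF = 32.1 − 22.8 = 9.3 dB

9.3 dB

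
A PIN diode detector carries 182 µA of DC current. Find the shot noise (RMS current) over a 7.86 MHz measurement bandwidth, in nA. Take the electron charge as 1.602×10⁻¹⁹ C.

21.4 nA

I_n = √(2qI·B)
2qI·B = 2 × 1.602×10⁻¹⁹ × 1.82×10⁻⁴ × 7.86×10⁶ = 4.58×10⁻¹⁶ A²
I_n = √(4.58×10⁻¹⁶) = 2.14×10⁻⁸ A = 21.4 nA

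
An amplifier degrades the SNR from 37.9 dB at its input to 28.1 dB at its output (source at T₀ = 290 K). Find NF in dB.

9.8 dB

NF (dB) = SNR_in(dB) − SNR_out(dB) when the source is at T₀
NF = 37.9 − 28.1 = 9.8 dB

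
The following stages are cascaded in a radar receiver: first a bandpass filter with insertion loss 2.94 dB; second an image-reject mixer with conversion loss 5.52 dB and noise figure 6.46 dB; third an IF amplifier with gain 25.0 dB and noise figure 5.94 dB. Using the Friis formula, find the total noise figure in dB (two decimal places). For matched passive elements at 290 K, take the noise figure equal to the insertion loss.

14.66 dB

Convert to linear (a loss of L dB is a gain of −L dB): F_i = 10^(NF_i/10), G_i = 10^(G_i,dB/10)
  Stage 1: F_1 = 10^(2.94/10) = 1.968, G_1 = 10^(−2.94/10) = 0.5082
  Stage 2: F_2 = 10^(6.46/10) = 4.426, G_2 = 10^(−5.52/10) = 0.2805
  Stage 3: F_3 = 10^(5.94/10) = 3.926, G_3 = 10^(25.0/10) = 316.2
Friis cascade:
  F = 1.968 + (4.426 − 1)/0.5082 + (3.926 − 1)/0.1426 = 29.24
NF = 10 log₁₀(29.24) = 14.66 dB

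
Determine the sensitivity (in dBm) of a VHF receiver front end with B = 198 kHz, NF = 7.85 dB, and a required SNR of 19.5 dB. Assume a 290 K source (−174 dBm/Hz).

−93.7 dBm

Sensitivity = −174 + 10 log₁₀(B) + NF + SNR_min
= −174 + 52.97 + 7.85 + 19.5
= −93.68 dBm → −93.7 dBm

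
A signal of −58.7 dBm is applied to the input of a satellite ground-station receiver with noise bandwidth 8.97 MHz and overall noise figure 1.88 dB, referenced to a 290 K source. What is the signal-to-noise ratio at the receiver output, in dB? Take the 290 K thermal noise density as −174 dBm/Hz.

Noise floor: N = −174 + 10 log₁₀(B) + NF
10 log₁₀(8.97×10⁶) = 69.53 dB
N = −174 + 69.53 + 1.88 = −102.59 dBm
SNR = P_sig − N = −58.7 − (−102.59) = 43.89 dB → 43.9 dB

43.9 dB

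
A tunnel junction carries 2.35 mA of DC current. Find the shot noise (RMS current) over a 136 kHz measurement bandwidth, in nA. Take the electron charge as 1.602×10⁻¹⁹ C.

I_n = √(2qI·B)
2qI·B = 2 × 1.602×10⁻¹⁹ × 2.35×10⁻³ × 1.36×10⁵ = 1.02×10⁻¹⁶ A²
I_n = √(1.02×10⁻¹⁶) = 1.01×10⁻⁸ A = 10.1 nA

10.1 nA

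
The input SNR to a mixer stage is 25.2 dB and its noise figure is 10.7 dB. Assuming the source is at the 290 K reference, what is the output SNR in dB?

14.5 dB

By definition F = SNR_in/SNR_out, so in dB: SNR_out = SNR_in − NF
SNR_out = 25.2 − 10.7 = 14.5 dB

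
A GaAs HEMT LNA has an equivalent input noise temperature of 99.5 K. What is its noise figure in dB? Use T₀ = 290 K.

F = 1 + T_e/T₀ = 1 + 99.5/290 = 1.3431
NF = 10 log₁₀(1.3431) = 1.28 dB

1.28 dB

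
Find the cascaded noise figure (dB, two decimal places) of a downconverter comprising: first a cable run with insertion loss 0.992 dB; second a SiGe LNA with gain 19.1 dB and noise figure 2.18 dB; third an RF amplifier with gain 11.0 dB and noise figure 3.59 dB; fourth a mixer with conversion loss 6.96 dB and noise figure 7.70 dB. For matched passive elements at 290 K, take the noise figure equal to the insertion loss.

Convert to linear (a loss of L dB is a gain of −L dB): F_i = 10^(NF_i/10), G_i = 10^(G_i,dB/10)
  Stage 1: F_1 = 10^(0.992/10) = 1.257, G_1 = 10^(−0.992/10) = 0.7958
  Stage 2: F_2 = 10^(2.18/10) = 1.652, G_2 = 10^(19.1/10) = 81.28
  Stage 3: F_3 = 10^(3.59/10) = 2.286, G_3 = 10^(11.0/10) = 12.59
  Stage 4: F_4 = 10^(7.70/10) = 5.888, G_4 = 10^(−6.96/10) = 0.2014
Friis cascade:
  F = 1.257 + (1.652 − 1)/0.7958 + (2.286 − 1)/64.68 + (5.888 − 1)/814.3 = 2.102
NF = 10 log₁₀(2.102) = 3.23 dB

3.23 dB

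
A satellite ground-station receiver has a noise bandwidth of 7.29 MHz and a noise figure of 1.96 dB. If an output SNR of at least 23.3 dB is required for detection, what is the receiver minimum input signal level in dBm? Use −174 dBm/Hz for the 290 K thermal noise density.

−80.1 dBm

Sensitivity = −174 + 10 log₁₀(B) + NF + SNR_min
= −174 + 68.63 + 1.96 + 23.3
= −80.11 dBm → −80.1 dBm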